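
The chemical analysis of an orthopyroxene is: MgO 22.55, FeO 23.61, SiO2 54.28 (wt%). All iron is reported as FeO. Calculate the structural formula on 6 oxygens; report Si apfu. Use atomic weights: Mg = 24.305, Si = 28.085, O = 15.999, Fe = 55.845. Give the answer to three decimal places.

MgO: 22.55/40.304 = 0.55950 mol → 0.55950 mol Mg, 0.55950 mol O.
FeO: 23.61/71.844 = 0.32863 mol → 0.32863 mol Fe, 0.32863 mol O.
SiO2: 54.28/60.083 = 0.90342 mol → 0.90342 mol Si, 1.80684 mol O.
Total oxygen = 2.69497 mol. Normalization factor = 6/2.69497 = 2.22637.
Si per 6 O = 0.90342 × 2.22637 = 2.011.

2.011 Si apfu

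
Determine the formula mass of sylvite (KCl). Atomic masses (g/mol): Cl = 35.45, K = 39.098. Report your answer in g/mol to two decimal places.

74.55 g/mol

The formula mass is the sum 1·39.098 + 1·35.45.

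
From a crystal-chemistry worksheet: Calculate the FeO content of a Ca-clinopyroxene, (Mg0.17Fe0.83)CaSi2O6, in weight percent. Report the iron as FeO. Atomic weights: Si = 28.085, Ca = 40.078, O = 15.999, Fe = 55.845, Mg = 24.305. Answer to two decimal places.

24.57 wt%

M((Mg0.17Fe0.83)CaSi2O6) = 242.725 g/mol; M(FeO) = 71.844 g/mol.
Moles FeO per formula unit = 0.83 Fe ÷ 1 = 0.8300.
FeO fraction = (0.8300 × 71.844) / 242.725 = 59.631/242.725 = 0.2457.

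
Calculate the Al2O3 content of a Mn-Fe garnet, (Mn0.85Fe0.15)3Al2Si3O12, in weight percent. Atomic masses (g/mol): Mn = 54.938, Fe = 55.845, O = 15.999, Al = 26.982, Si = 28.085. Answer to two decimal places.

20.58 wt%

Formula mass = 495.429 g/mol.
2 Al → 1.0000 mol Al2O3 per formula unit; M(Al2O3) = 101.961, so Al2O3 mass = 101.961 g.
101.961/495.429 × 100 = 20.58 wt%.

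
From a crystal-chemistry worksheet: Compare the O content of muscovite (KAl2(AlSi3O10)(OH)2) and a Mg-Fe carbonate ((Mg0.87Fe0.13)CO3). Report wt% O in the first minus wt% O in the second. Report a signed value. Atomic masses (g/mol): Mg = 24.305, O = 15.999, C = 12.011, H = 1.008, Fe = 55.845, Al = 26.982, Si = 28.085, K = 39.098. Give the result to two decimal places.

O in KAl2(AlSi3O10)(OH)2: molar mass 398.303 g/mol; 12×15.999 = 191.988 g → 48.20 wt%.
O in (Mg0.87Fe0.13)CO3: molar mass 88.413 g/mol; 3×15.999 = 47.997 g → 54.29 wt%.
Difference = 48.20 − 54.29 = -6.09 percentage points.

-6.09 percentage points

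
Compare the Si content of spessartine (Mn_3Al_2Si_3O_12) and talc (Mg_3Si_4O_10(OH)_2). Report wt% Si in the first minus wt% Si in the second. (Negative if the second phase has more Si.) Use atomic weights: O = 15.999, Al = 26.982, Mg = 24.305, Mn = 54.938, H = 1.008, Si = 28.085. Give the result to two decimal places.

-12.60 percentage points

First mineral: 84.255 g Si in 495.021 g formula = 17.02 wt% Si.
Second mineral: 112.340 g Si in 379.259 g formula = 29.62 wt% Si.
17.02% − 29.62% gives a difference of -12.60 percentage points.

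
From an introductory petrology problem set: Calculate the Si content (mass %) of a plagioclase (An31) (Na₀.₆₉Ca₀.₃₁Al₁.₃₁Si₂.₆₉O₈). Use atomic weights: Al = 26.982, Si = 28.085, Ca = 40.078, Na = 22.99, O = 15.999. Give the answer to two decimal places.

28.28 mass %

Molar mass of Na₀.₆₉Ca₀.₃₁Al₁.₃₁Si₂.₆₉O₈: 0.69*22.99 + 0.31*40.078 + 1.31*26.982 + 2.69*28.085 + 8*15.999 = 267.174 g/mol.
Mass of Si per formula unit: 2.69 × 28.085 = 75.549 g.
Weight fraction Si = 75.549 / 267.174 = 0.2828.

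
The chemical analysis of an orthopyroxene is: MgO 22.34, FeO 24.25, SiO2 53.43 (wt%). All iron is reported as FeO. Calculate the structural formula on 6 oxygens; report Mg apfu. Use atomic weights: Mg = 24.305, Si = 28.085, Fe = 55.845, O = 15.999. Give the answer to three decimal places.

MgO (M=40.304): mol = 0.55429; Mg = 0.55429, O = 0.55429.
FeO (M=71.844): mol = 0.33754; Fe = 0.33754, O = 0.33754.
SiO2 (M=60.083): mol = 0.88927; Si = 0.88927, O = 1.77854.
ΣO = 2.67037; factor = 6/ΣO = 2.24688.
Mg apfu = 0.55429 × 2.24688 = 1.245.

1.245 Mg apfu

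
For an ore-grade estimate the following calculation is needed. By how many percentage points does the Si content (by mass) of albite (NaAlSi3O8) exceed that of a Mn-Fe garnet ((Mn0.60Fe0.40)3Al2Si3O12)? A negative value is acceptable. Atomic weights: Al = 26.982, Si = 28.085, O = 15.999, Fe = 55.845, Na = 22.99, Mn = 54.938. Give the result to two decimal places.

15.15 percentage points

First mineral: 84.255 g Si in 262.219 g formula = 32.13 wt% Si.
Second mineral: 84.255 g Si in 496.109 g formula = 16.98 wt% Si.
32.13% − 16.98% gives a difference of 15.15 percentage points.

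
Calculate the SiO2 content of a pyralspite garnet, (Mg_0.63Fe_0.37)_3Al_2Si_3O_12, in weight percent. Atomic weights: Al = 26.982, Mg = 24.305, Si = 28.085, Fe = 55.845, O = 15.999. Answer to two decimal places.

41.14 wt%

M((Mg_0.63Fe_0.37)_3Al_2Si_3O_12) = 438.131 g/mol; M(SiO2) = 60.083 g/mol.
Moles SiO2 per formula unit = 3 Si ÷ 1 = 3.0000.
SiO2 fraction = (3.0000 × 60.083) / 438.131 = 180.249/438.131 = 0.4114.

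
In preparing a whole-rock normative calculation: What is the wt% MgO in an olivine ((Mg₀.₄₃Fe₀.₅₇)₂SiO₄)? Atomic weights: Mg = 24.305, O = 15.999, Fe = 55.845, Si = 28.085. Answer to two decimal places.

Molar mass of (Mg₀.₄₃Fe₀.₅₇)₂SiO₄ = 0.86×24.305 + 1.14×55.845 + 1×28.085 + 4×15.999 = 176.647 g/mol.
Each formula unit contains 0.86 Mg, equivalent to 0.86/1 = 0.8600 mol MgO.
M(MgO) = 1×24.305 + 1×15.999 = 40.304 g/mol.
Mass of MgO per formula unit = 0.8600 × 40.304 = 34.661 g.
MgO wt% = 34.661 / 176.647 × 100 = 19.62%.

19.62 wt%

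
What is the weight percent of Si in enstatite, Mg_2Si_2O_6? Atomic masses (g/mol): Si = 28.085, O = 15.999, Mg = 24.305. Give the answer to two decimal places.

27.98 weight percent

Molar mass of Mg_2Si_2O_6: 2*24.305 + 2*28.085 + 6*15.999 = 200.774 g/mol.
Mass of Si per formula unit: 2 × 28.085 = 56.170 g.
Weight fraction Si = 56.170 / 200.774 = 0.2798.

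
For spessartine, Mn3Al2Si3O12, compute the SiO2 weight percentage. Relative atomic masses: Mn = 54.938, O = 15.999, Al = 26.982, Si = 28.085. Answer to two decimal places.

36.41 wt%

Molar mass of Mn3Al2Si3O12 = 3·54.938 + 2·26.982 + 3·28.085 + 12·15.999 = 495.021 g/mol.
Each formula unit contains 3 Si, equivalent to 3/1 = 3.0000 mol SiO2.
M(SiO2) = 1×28.085 + 2×15.999 = 60.083 g/mol.
Mass of SiO2 per formula unit = 3.0000 × 60.083 = 180.249 g.
SiO2 wt% = 180.249 / 495.021 × 100 = 36.41%.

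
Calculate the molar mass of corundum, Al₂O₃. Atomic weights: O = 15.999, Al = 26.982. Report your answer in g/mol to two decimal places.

101.96 g/mol

M = 2*26.982 + 3*15.999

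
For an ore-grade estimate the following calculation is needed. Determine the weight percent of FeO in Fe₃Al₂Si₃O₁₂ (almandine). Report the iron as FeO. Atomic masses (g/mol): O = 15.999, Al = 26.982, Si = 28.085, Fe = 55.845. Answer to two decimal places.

43.30 wt%

M(Fe₃Al₂Si₃O₁₂) = 497.742 g/mol; M(FeO) = 71.844 g/mol.
Moles FeO per formula unit = 3 Fe ÷ 1 = 3.0000.
FeO fraction = (3.0000 × 71.844) / 497.742 = 215.532/497.742 = 0.4330.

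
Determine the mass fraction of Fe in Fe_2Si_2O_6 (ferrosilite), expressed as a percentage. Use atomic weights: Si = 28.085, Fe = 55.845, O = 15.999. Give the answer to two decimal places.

42.33 weight percent

Molar mass of Fe_2Si_2O_6: 2*55.845 + 2*28.085 + 6*15.999 = 263.854 g/mol.
Mass of Fe per formula unit: 2 × 55.845 = 111.690 g.
Weight fraction Fe = 111.690 / 263.854 = 0.4233.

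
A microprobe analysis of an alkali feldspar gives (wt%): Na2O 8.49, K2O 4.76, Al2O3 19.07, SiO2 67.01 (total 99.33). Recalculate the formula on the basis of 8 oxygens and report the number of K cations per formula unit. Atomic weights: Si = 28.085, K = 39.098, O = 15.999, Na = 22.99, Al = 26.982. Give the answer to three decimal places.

0.271 K apfu

Na2O (M=61.979): mol = 0.13698; Na = 0.27396, O = 0.13698.
K2O (M=94.195): mol = 0.05053; K = 0.10106, O = 0.05053.
Al2O3 (M=101.961): mol = 0.18703; Al = 0.37406, O = 0.56109.
SiO2 (M=60.083): mol = 1.11529; Si = 1.11529, O = 2.23058.
ΣO = 2.97918; factor = 8/ΣO = 2.68530.
K apfu = 0.10106 × 2.68530 = 0.271.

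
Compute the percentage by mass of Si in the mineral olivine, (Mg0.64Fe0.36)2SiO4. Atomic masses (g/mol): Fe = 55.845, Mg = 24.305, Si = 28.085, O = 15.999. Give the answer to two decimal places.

17.19 mass %

Molar mass of (Mg0.64Fe0.36)2SiO4: 1.28·24.305 + 0.72·55.845 + 1·28.085 + 4·15.999 = 163.400 g/mol.
Mass of Si per formula unit: 1 × 28.085 = 28.085 g.
Weight fraction Si = 28.085 / 163.400 = 0.1719.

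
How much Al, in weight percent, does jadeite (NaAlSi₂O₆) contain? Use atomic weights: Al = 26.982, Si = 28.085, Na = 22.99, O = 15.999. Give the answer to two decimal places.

13.35 weight percent

Formula mass = 1×22.99 + 1×26.982 + 2×28.085 + 6×15.999 = 202.136 g/mol, of which 26.982 g is Al.
So Al makes up 26.982/202.136 = 0.1335 of the mass, i.e. 13.35%.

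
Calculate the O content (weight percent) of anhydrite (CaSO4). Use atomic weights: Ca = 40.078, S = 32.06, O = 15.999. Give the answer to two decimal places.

47.01 weight percent

Molar mass of CaSO4: 1×40.078 + 1×32.06 + 4×15.999 = 136.134 g/mol.
Mass of O per formula unit: 4 × 15.999 = 63.996 g.
Weight fraction O = 63.996 / 136.134 = 0.4701.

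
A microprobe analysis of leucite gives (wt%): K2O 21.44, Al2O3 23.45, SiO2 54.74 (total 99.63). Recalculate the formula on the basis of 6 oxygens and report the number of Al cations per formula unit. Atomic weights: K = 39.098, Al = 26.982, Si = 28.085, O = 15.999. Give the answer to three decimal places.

21.44 wt% K2O ÷ 94.195 g/mol = 0.22761 mol, giving 0.45522 K and 0.22761 O.
23.45 wt% Al2O3 ÷ 101.961 g/mol = 0.22999 mol, giving 0.45998 Al and 0.68997 O.
54.74 wt% SiO2 ÷ 60.083 g/mol = 0.91107 mol, giving 0.91107 Si and 1.82214 O.
Oxygen sums to 2.73972; scaling by 6/2.73972 = 2.19000 puts the formula on 6 O.
Al: 0.45998 × 2.19000 = 1.007 atoms per formula unit.

1.007 Al apfu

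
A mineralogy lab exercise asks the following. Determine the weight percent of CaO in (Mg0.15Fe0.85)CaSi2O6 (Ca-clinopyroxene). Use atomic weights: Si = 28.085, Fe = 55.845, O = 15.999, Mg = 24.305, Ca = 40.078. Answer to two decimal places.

23.04 wt%

Molar mass of (Mg0.15Fe0.85)CaSi2O6 = 0.15*24.305 + 0.85*55.845 + 1*40.078 + 2*28.085 + 6*15.999 = 243.356 g/mol.
Each formula unit contains 1 Ca, equivalent to 1/1 = 1.0000 mol CaO.
M(CaO) = 1×40.078 + 1×15.999 = 56.077 g/mol.
Mass of CaO per formula unit = 1.0000 × 56.077 = 56.077 g.
CaO wt% = 56.077 / 243.356 × 100 = 23.04%.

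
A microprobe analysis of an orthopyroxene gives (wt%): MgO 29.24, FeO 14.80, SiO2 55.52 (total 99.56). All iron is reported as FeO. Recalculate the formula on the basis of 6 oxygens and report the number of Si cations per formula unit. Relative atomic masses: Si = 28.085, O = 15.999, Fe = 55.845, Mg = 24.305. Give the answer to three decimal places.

1.995 Si apfu

MgO: 29.24/40.304 = 0.72549 mol → 0.72549 mol Mg, 0.72549 mol O.
FeO: 14.80/71.844 = 0.20600 mol → 0.20600 mol Fe, 0.20600 mol O.
SiO2: 55.52/60.083 = 0.92406 mol → 0.92406 mol Si, 1.84812 mol O.
Total oxygen = 2.77961 mol. Normalization factor = 6/2.77961 = 2.15858.
Si per 6 O = 0.92406 × 2.15858 = 1.995.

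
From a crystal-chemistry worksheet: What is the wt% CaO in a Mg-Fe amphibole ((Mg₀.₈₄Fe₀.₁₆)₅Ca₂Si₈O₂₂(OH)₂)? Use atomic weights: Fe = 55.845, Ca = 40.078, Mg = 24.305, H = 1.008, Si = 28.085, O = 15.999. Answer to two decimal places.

13.39 wt%

Formula mass = 837.585 g/mol.
2 Ca → 2.0000 mol CaO per formula unit; M(CaO) = 56.077, so CaO mass = 112.154 g.
112.154/837.585 × 100 = 13.39 wt%.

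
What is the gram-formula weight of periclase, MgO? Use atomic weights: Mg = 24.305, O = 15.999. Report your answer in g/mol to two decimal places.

40.30 g/mol

The formula mass is the sum 1×24.305 + 1×15.999.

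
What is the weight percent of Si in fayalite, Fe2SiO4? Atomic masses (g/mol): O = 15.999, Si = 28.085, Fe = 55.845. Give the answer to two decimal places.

13.78 wt%

M(Fe2SiO4) = 203.771 g/mol.
Si contributes 1 × 28.085 = 28.085 g per mole.
28.085/203.771 = 0.1378 → 13.78%.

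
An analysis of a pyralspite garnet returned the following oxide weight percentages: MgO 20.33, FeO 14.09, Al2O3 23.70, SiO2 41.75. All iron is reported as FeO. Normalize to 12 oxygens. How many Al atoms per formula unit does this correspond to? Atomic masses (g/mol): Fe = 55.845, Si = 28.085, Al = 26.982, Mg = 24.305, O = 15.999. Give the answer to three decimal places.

MgO: 20.33/40.304 = 0.50442 mol → 0.50442 mol Mg, 0.50442 mol O.
FeO: 14.09/71.844 = 0.19612 mol → 0.19612 mol Fe, 0.19612 mol O.
Al2O3: 23.70/101.961 = 0.23244 mol → 0.46488 mol Al, 0.69732 mol O.
SiO2: 41.75/60.083 = 0.69487 mol → 0.69487 mol Si, 1.38974 mol O.
Total oxygen = 2.78760 mol. Normalization factor = 12/2.78760 = 4.30478.
Al per 12 O = 0.46488 × 4.30478 = 2.001.

2.001 Al apfu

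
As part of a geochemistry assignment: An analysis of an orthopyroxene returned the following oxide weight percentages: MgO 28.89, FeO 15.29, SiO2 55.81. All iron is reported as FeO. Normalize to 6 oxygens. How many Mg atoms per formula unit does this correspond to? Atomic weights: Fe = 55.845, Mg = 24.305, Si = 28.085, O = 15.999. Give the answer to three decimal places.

MgO: 28.89/40.304 = 0.71680 mol → 0.71680 mol Mg, 0.71680 mol O.
FeO: 15.29/71.844 = 0.21282 mol → 0.21282 mol Fe, 0.21282 mol O.
SiO2: 55.81/60.083 = 0.92888 mol → 0.92888 mol Si, 1.85776 mol O.
Total oxygen = 2.78738 mol. Normalization factor = 6/2.78738 = 2.15256.
Mg per 6 O = 0.71680 × 2.15256 = 1.543.

1.543 Mg apfu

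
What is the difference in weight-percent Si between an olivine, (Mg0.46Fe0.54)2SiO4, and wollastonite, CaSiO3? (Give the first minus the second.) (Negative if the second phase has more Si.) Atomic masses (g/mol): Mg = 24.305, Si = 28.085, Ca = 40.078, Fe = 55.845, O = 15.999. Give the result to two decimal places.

-8.11 percentage points

Si in (Mg0.46Fe0.54)2SiO4: molar mass 174.754 g/mol; 1×28.085 = 28.085 g → 16.07 wt%.
Si in CaSiO3: molar mass 116.160 g/mol; 1×28.085 = 28.085 g → 24.18 wt%.
Difference = 16.07 − 24.18 = -8.11 percentage points.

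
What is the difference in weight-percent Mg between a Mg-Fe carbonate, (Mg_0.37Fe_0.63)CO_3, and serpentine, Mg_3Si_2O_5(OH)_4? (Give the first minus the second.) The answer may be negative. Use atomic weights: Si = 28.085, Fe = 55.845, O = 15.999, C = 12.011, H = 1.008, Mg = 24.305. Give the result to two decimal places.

Mg in (Mg_0.37Fe_0.63)CO_3: molar mass 104.183 g/mol; 0.37×24.305 = 8.993 g → 8.63 wt%.
Mg in Mg_3Si_2O_5(OH)_4: molar mass 277.108 g/mol; 3×24.305 = 72.915 g → 26.31 wt%.
Difference = 8.63 − 26.31 = -17.68 percentage points.

-17.68 percentage points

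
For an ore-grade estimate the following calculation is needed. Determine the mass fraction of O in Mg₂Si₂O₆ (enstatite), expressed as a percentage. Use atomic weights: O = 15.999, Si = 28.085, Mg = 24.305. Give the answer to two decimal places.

47.81 weight percent

M(Mg₂Si₂O₆) = 200.774 g/mol.
O contributes 6 × 15.999 = 95.994 g per mole.
95.994/200.774 = 0.4781 → 47.81%.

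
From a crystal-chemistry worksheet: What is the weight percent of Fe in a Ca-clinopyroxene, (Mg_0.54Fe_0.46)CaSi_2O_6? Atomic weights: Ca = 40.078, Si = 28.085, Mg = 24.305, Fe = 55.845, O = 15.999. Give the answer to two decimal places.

Formula mass = 0.54·24.305 + 0.46·55.845 + 1·40.078 + 2·28.085 + 6·15.999 = 231.055 g/mol, of which 25.689 g is Fe.
So Fe makes up 25.689/231.055 = 0.1112 of the mass, i.e. 11.12%.

11.12 wt%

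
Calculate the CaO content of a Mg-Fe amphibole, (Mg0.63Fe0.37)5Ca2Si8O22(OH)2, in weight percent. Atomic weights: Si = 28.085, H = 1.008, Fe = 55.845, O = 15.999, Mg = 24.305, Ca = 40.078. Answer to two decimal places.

Molar mass of (Mg0.63Fe0.37)5Ca2Si8O22(OH)2 = 3.15·24.305 + 1.85·55.845 + 2·40.078 + 8·28.085 + 24·15.999 + 2·1.008 = 870.702 g/mol.
Each formula unit contains 2 Ca, equivalent to 2/1 = 2.0000 mol CaO.
M(CaO) = 1×40.078 + 1×15.999 = 56.077 g/mol.
Mass of CaO per formula unit = 2.0000 × 56.077 = 112.154 g.
CaO wt% = 112.154 / 870.702 × 100 = 12.88%.

12.88 wt%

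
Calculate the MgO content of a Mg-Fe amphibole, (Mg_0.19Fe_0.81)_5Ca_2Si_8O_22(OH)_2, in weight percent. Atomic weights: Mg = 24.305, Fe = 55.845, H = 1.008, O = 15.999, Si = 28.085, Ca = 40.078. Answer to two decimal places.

M((Mg_0.19Fe_0.81)_5Ca_2Si_8O_22(OH)_2) = 940.090 g/mol; M(MgO) = 40.304 g/mol.
Moles MgO per formula unit = 0.95 Mg ÷ 1 = 0.9500.
MgO fraction = (0.9500 × 40.304) / 940.090 = 38.289/940.090 = 0.0407.

4.07 wt%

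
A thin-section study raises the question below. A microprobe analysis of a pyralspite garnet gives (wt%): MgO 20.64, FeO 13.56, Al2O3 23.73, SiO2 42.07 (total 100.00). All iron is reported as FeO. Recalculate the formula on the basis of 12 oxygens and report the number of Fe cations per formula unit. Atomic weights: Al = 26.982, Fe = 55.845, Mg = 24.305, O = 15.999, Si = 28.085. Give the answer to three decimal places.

20.64 wt% MgO ÷ 40.304 g/mol = 0.51211 mol, giving 0.51211 Mg and 0.51211 O.
13.56 wt% FeO ÷ 71.844 g/mol = 0.18874 mol, giving 0.18874 Fe and 0.18874 O.
23.73 wt% Al2O3 ÷ 101.961 g/mol = 0.23274 mol, giving 0.46548 Al and 0.69822 O.
42.07 wt% SiO2 ÷ 60.083 g/mol = 0.70020 mol, giving 0.70020 Si and 1.40040 O.
Oxygen sums to 2.79947; scaling by 12/2.79947 = 4.28653 puts the formula on 12 O.
Fe: 0.18874 × 4.28653 = 0.809 atoms per formula unit.

0.809 Fe apfu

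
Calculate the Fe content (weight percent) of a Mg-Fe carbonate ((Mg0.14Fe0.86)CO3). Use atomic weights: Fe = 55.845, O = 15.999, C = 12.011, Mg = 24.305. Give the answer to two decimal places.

M((Mg0.14Fe0.86)CO3) = 111.437 g/mol.
Fe contributes 0.86 × 55.845 = 48.027 g per mole.
48.027/111.437 = 0.4310 → 43.10%.

43.10 weight percent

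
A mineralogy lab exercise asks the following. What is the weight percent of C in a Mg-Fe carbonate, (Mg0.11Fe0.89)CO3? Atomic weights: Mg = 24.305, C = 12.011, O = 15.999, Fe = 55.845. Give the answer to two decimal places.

10.69 wt%

M((Mg0.11Fe0.89)CO3) = 112.384 g/mol.
C contributes 1 × 12.011 = 12.011 g per mole.
12.011/112.384 = 0.1069 → 10.69%.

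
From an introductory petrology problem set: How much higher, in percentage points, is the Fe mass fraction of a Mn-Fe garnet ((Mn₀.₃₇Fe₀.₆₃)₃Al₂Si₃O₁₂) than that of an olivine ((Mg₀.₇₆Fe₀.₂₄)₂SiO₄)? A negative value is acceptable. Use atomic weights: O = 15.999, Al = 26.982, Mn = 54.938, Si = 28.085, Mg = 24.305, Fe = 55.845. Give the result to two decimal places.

4.05 percentage points

First mineral: 105.547 g Fe in 496.735 g formula = 21.25 wt% Fe.
Second mineral: 26.806 g Fe in 155.830 g formula = 17.20 wt% Fe.
21.25% − 17.20% gives a difference of 4.05 percentage points.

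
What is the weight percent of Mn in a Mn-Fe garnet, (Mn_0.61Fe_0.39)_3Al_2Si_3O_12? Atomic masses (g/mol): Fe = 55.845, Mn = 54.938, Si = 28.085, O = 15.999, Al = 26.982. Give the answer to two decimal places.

20.27 mass %

Formula mass = 1.83·54.938 + 1.17·55.845 + 2·26.982 + 3·28.085 + 12·15.999 = 496.082 g/mol, of which 100.537 g is Mn.
So Mn makes up 100.537/496.082 = 0.2027 of the mass, i.e. 20.27%.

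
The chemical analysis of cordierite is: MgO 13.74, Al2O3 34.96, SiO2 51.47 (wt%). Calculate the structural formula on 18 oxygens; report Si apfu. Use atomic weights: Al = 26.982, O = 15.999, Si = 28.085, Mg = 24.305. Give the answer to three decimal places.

13.74 wt% MgO ÷ 40.304 g/mol = 0.34091 mol, giving 0.34091 Mg and 0.34091 O.
34.96 wt% Al2O3 ÷ 101.961 g/mol = 0.34288 mol, giving 0.68576 Al and 1.02864 O.
51.47 wt% SiO2 ÷ 60.083 g/mol = 0.85665 mol, giving 0.85665 Si and 1.71330 O.
Oxygen sums to 3.08285; scaling by 18/3.08285 = 5.83875 puts the formula on 18 O.
Si: 0.85665 × 5.83875 = 5.002 atoms per formula unit.

5.002 Si apfu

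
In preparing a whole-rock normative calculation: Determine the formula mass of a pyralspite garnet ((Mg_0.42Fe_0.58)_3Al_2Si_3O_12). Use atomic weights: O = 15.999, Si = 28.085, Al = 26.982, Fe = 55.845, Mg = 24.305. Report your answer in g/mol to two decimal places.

458.00 g/mol

Mg: 1.26 × 24.305 = 30.6243
Fe: 1.74 × 55.845 = 97.1703
Al: 2 × 26.982 = 53.9640
Si: 3 × 28.085 = 84.2550
O: 12 × 15.999 = 191.9880
Summing the contributions gives the formula mass.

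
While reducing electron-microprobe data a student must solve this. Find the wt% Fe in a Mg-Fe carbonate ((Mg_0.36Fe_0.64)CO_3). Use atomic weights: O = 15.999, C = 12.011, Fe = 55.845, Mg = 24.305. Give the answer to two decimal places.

34.20 weight percent

Molar mass of (Mg_0.36Fe_0.64)CO_3: 0.36*24.305 + 0.64*55.845 + 1*12.011 + 3*15.999 = 104.499 g/mol.
Mass of Fe per formula unit: 0.64 × 55.845 = 35.741 g.
Weight fraction Fe = 35.741 / 104.499 = 0.3420.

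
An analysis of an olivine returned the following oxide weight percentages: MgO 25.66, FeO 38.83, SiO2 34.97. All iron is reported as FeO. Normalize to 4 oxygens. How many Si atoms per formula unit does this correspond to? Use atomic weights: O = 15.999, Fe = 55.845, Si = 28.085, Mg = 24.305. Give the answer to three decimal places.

0.994 Si apfu

MgO: 25.66/40.304 = 0.63666 mol → 0.63666 mol Mg, 0.63666 mol O.
FeO: 38.83/71.844 = 0.54048 mol → 0.54048 mol Fe, 0.54048 mol O.
SiO2: 34.97/60.083 = 0.58203 mol → 0.58203 mol Si, 1.16406 mol O.
Total oxygen = 2.34120 mol. Normalization factor = 4/2.34120 = 1.70853.
Si per 4 O = 0.58203 × 1.70853 = 0.994.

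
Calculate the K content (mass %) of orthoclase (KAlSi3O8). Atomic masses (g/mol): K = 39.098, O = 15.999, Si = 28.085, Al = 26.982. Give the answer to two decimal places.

14.05 mass %

Formula mass = 1·39.098 + 1·26.982 + 3·28.085 + 8·15.999 = 278.327 g/mol, of which 39.098 g is K.
So K makes up 39.098/278.327 = 0.1405 of the mass, i.e. 14.05%.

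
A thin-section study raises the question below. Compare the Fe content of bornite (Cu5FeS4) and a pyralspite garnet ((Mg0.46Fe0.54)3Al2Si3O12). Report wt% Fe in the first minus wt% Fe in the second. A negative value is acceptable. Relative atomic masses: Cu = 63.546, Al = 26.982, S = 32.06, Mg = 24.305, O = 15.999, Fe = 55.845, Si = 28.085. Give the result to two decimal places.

First mineral: 55.845 g Fe in 501.815 g formula = 11.13 wt% Fe.
Second mineral: 90.469 g Fe in 454.217 g formula = 19.92 wt% Fe.
11.13% − 19.92% gives a difference of -8.79 percentage points.

-8.79 percentage points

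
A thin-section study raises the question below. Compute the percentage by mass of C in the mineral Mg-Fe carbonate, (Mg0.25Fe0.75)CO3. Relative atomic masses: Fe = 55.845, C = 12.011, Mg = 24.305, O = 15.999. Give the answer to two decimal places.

M((Mg0.25Fe0.75)CO3) = 107.968 g/mol.
C contributes 1 × 12.011 = 12.011 g per mole.
12.011/107.968 = 0.1112 → 11.12%.

11.12 mass %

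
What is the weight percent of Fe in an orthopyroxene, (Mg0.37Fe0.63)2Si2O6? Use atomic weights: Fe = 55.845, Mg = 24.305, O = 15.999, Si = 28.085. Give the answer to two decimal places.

M((Mg0.37Fe0.63)2Si2O6) = 240.514 g/mol.
Fe contributes 1.26 × 55.845 = 70.365 g per mole.
70.365/240.514 = 0.2926 → 29.26%.

29.26 wt%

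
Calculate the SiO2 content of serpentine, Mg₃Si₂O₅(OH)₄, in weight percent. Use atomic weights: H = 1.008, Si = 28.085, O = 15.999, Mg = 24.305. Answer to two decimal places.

Formula mass = 277.108 g/mol.
2 Si → 2.0000 mol SiO2 per formula unit; M(SiO2) = 60.083, so SiO2 mass = 120.166 g.
120.166/277.108 × 100 = 43.36 wt%.

43.36 wt%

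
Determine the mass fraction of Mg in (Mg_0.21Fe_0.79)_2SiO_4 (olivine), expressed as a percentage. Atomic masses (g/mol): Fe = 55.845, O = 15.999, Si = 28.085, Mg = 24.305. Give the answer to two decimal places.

5.36 mass %

Molar mass of (Mg_0.21Fe_0.79)_2SiO_4: 0.42*24.305 + 1.58*55.845 + 1*28.085 + 4*15.999 = 190.524 g/mol.
Mass of Mg per formula unit: 0.42 × 24.305 = 10.208 g.
Weight fraction Mg = 10.208 / 190.524 = 0.0536.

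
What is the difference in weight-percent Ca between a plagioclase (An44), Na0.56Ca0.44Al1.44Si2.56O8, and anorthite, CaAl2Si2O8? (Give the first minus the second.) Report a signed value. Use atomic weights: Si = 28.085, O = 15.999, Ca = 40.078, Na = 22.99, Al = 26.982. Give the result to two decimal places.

M(Na0.56Ca0.44Al1.44Si2.56O8) = 269.252 g/mol, so wt% Ca = 17.634/269.252 × 100 = 6.55%.
M(CaAl2Si2O8) = 278.204 g/mol, so wt% Ca = 40.078/278.204 × 100 = 14.41%.
6.55 − 14.41 = -7.86 pp.

-7.86 percentage points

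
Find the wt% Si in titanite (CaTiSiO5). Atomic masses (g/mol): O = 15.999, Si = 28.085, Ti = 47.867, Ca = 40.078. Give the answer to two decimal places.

M(CaTiSiO5) = 196.025 g/mol.
Si contributes 1 × 28.085 = 28.085 g per mole.
28.085/196.025 = 0.1433 → 14.33%.

14.33 mass %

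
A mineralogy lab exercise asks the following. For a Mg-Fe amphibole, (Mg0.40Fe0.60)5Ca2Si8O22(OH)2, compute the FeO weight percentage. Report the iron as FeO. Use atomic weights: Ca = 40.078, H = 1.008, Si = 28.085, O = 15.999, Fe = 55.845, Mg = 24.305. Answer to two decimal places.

23.76 wt%

M((Mg0.40Fe0.60)5Ca2Si8O22(OH)2) = 906.973 g/mol; M(FeO) = 71.844 g/mol.
Moles FeO per formula unit = 3 Fe ÷ 1 = 3.0000.
FeO fraction = (3.0000 × 71.844) / 906.973 = 215.532/906.973 = 0.2376.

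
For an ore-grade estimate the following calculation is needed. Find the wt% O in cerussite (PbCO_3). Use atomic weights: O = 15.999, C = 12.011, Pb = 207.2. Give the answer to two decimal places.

Molar mass of PbCO_3: 1*207.2 + 1*12.011 + 3*15.999 = 267.208 g/mol.
Mass of O per formula unit: 3 × 15.999 = 47.997 g.
Weight fraction O = 47.997 / 267.208 = 0.1796.

17.96 weight percent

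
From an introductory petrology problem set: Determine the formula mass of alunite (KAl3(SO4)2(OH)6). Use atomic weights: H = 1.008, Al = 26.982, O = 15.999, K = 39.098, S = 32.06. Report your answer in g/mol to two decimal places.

M = 1(39.098) + 3(26.982) + 2(32.06) + 14(15.999) + 6(1.008)

414.20 g/mol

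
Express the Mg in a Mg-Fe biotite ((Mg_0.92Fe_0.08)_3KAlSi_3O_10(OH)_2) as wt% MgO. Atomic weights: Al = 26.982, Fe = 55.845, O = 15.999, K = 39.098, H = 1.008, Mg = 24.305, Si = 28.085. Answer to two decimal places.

Molar mass of (Mg_0.92Fe_0.08)_3KAlSi_3O_10(OH)_2 = 2.76*24.305 + 0.24*55.845 + 1*39.098 + 1*26.982 + 3*28.085 + 12*15.999 + 2*1.008 = 424.824 g/mol.
Each formula unit contains 2.76 Mg, equivalent to 2.76/1 = 2.7600 mol MgO.
M(MgO) = 1×24.305 + 1×15.999 = 40.304 g/mol.
Mass of MgO per formula unit = 2.7600 × 40.304 = 111.239 g.
MgO wt% = 111.239 / 424.824 × 100 = 26.18%.

26.18 wt%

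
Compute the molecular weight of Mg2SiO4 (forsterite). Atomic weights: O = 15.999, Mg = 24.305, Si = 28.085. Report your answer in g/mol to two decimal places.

The formula mass is the sum 2·24.305 + 1·28.085 + 4·15.999.

140.69 g/mol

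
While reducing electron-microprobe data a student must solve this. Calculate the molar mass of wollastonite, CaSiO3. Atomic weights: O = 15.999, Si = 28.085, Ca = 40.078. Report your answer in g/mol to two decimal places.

116.16 g/mol

The formula mass is the sum 1*40.078 + 1*28.085 + 3*15.999.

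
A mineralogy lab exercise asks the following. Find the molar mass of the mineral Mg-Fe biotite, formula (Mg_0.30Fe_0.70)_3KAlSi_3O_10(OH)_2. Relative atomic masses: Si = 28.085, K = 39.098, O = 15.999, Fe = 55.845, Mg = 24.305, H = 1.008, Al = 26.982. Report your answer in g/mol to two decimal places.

483.49 g/mol

The formula mass is the sum 0.90·24.305 + 2.10·55.845 + 1·39.098 + 1·26.982 + 3·28.085 + 12·15.999 + 2·1.008.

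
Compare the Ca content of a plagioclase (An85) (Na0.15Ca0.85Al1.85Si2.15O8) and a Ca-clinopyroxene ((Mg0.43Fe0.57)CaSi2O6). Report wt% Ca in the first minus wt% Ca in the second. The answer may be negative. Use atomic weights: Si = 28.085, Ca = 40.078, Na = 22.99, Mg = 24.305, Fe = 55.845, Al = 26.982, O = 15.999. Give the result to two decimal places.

-4.74 percentage points

First mineral: 34.066 g Ca in 275.806 g formula = 12.35 wt% Ca.
Second mineral: 40.078 g Ca in 234.525 g formula = 17.09 wt% Ca.
12.35% − 17.09% gives a difference of -4.74 percentage points.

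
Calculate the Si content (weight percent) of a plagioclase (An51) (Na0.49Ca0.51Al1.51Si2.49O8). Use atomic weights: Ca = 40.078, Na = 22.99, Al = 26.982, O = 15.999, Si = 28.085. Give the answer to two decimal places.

25.87 weight percent

M(Na0.49Ca0.51Al1.51Si2.49O8) = 270.371 g/mol.
Si contributes 2.49 × 28.085 = 69.932 g per mole.
69.932/270.371 = 0.2587 → 25.87%.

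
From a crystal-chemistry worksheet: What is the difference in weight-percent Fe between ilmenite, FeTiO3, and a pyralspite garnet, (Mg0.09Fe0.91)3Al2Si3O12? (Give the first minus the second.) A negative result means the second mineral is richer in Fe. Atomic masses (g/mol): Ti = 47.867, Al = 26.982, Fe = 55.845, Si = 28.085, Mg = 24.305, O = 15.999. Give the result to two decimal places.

5.65 percentage points

Fe in FeTiO3: molar mass 151.709 g/mol; 1×55.845 = 55.845 g → 36.81 wt%.
Fe in (Mg0.09Fe0.91)3Al2Si3O12: molar mass 489.226 g/mol; 2.73×55.845 = 152.457 g → 31.16 wt%.
Difference = 36.81 − 31.16 = 5.65 percentage points.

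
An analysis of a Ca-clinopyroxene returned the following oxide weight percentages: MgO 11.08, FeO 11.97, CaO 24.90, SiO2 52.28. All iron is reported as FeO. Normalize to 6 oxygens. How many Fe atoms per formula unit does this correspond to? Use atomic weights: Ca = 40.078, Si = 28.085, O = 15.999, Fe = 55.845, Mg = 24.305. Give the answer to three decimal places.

11.08 wt% MgO ÷ 40.304 g/mol = 0.27491 mol, giving 0.27491 Mg and 0.27491 O.
11.97 wt% FeO ÷ 71.844 g/mol = 0.16661 mol, giving 0.16661 Fe and 0.16661 O.
24.90 wt% CaO ÷ 56.077 g/mol = 0.44403 mol, giving 0.44403 Ca and 0.44403 O.
52.28 wt% SiO2 ÷ 60.083 g/mol = 0.87013 mol, giving 0.87013 Si and 1.74026 O.
Oxygen sums to 2.62581; scaling by 6/2.62581 = 2.28501 puts the formula on 6 O.
Fe: 0.16661 × 2.28501 = 0.381 atoms per formula unit.

0.381 Fe apfu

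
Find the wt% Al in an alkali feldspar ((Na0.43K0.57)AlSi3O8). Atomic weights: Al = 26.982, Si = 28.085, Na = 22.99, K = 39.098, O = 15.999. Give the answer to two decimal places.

Formula mass = 0.43*22.99 + 0.57*39.098 + 1*26.982 + 3*28.085 + 8*15.999 = 271.401 g/mol, of which 26.982 g is Al.
So Al makes up 26.982/271.401 = 0.0994 of the mass, i.e. 9.94%.

9.94 wt%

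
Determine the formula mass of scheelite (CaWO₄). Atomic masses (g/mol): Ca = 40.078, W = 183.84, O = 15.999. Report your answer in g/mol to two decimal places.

287.91 g/mol

Ca: 1 × 40.078 = 40.0780
W: 1 × 183.84 = 183.8400
O: 4 × 15.999 = 63.9960
Summing the contributions gives the formula mass.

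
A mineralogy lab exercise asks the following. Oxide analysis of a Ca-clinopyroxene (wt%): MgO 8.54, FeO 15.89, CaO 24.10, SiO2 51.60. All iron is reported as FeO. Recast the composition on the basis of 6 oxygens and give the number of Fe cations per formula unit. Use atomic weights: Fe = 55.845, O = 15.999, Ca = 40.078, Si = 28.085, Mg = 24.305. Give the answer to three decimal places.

MgO: 8.54/40.304 = 0.21189 mol → 0.21189 mol Mg, 0.21189 mol O.
FeO: 15.89/71.844 = 0.22117 mol → 0.22117 mol Fe, 0.22117 mol O.
CaO: 24.10/56.077 = 0.42977 mol → 0.42977 mol Ca, 0.42977 mol O.
SiO2: 51.60/60.083 = 0.85881 mol → 0.85881 mol Si, 1.71762 mol O.
Total oxygen = 2.58045 mol. Normalization factor = 6/2.58045 = 2.32518.
Fe per 6 O = 0.22117 × 2.32518 = 0.514.

0.514 Fe apfu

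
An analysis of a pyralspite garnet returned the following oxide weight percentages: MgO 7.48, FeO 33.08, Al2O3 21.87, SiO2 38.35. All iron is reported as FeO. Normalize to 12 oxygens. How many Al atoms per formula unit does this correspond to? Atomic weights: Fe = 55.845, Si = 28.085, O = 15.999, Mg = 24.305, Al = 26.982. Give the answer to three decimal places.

7.48 wt% MgO ÷ 40.304 g/mol = 0.18559 mol, giving 0.18559 Mg and 0.18559 O.
33.08 wt% FeO ÷ 71.844 g/mol = 0.46044 mol, giving 0.46044 Fe and 0.46044 O.
21.87 wt% Al2O3 ÷ 101.961 g/mol = 0.21449 mol, giving 0.42898 Al and 0.64347 O.
38.35 wt% SiO2 ÷ 60.083 g/mol = 0.63828 mol, giving 0.63828 Si and 1.27656 O.
Oxygen sums to 2.56606; scaling by 12/2.56606 = 4.67643 puts the formula on 12 O.
Al: 0.42898 × 4.67643 = 2.006 atoms per formula unit.

2.006 Al apfu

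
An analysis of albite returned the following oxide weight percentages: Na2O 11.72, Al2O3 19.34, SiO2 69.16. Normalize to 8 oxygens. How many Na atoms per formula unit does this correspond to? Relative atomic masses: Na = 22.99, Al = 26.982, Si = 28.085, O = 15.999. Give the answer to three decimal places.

Na2O (M=61.979): mol = 0.18910; Na = 0.37820, O = 0.18910.
Al2O3 (M=101.961): mol = 0.18968; Al = 0.37936, O = 0.56904.
SiO2 (M=60.083): mol = 1.15107; Si = 1.15107, O = 2.30214.
ΣO = 3.06028; factor = 8/ΣO = 2.61414.
Na apfu = 0.37820 × 2.61414 = 0.989.

0.989 Na apfu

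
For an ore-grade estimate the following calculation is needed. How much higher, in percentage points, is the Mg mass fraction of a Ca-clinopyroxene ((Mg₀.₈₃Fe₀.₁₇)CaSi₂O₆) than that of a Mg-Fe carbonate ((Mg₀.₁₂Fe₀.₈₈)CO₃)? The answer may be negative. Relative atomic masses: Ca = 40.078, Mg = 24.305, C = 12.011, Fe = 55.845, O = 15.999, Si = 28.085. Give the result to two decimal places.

6.49 percentage points

Mg in (Mg₀.₈₃Fe₀.₁₇)CaSi₂O₆: molar mass 221.909 g/mol; 0.83×24.305 = 20.173 g → 9.09 wt%.
Mg in (Mg₀.₁₂Fe₀.₈₈)CO₃: molar mass 112.068 g/mol; 0.12×24.305 = 2.917 g → 2.60 wt%.
Difference = 9.09 − 2.60 = 6.49 percentage points.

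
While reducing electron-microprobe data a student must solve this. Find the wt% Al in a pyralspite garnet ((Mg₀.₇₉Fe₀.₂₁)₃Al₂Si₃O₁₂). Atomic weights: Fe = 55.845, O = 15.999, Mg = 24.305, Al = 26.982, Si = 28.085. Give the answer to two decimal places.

12.76 mass %

Molar mass of (Mg₀.₇₉Fe₀.₂₁)₃Al₂Si₃O₁₂: 2.37·24.305 + 0.63·55.845 + 2·26.982 + 3·28.085 + 12·15.999 = 422.992 g/mol.
Mass of Al per formula unit: 2 × 26.982 = 53.964 g.
Weight fraction Al = 53.964 / 422.992 = 0.1276.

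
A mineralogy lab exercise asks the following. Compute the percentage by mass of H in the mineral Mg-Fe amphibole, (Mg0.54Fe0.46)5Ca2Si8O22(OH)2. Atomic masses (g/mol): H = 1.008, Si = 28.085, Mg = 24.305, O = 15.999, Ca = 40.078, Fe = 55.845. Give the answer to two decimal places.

Formula mass = 2.70*24.305 + 2.30*55.845 + 2*40.078 + 8*28.085 + 24*15.999 + 2*1.008 = 884.895 g/mol, of which 2.016 g is H.
So H makes up 2.016/884.895 = 0.0023 of the mass, i.e. 0.23%.

0.23 wt%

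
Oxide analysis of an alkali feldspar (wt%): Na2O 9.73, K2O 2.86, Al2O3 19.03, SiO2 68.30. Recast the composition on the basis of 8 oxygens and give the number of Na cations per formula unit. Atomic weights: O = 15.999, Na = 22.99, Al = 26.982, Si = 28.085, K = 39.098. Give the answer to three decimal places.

9.73 wt% Na2O ÷ 61.979 g/mol = 0.15699 mol, giving 0.31398 Na and 0.15699 O.
2.86 wt% K2O ÷ 94.195 g/mol = 0.03036 mol, giving 0.06072 K and 0.03036 O.
19.03 wt% Al2O3 ÷ 101.961 g/mol = 0.18664 mol, giving 0.37328 Al and 0.55992 O.
68.30 wt% SiO2 ÷ 60.083 g/mol = 1.13676 mol, giving 1.13676 Si and 2.27352 O.
Oxygen sums to 3.02079; scaling by 8/3.02079 = 2.64831 puts the formula on 8 O.
Na: 0.31398 × 2.64831 = 0.832 atoms per formula unit.

0.832 Na apfu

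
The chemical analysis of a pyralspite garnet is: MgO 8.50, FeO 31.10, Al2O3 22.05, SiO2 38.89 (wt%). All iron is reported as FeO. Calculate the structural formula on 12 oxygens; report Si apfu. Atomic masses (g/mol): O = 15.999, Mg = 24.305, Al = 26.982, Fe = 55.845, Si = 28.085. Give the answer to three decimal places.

3.002 Si apfu

MgO: 8.50/40.304 = 0.21090 mol → 0.21090 mol Mg, 0.21090 mol O.
FeO: 31.10/71.844 = 0.43288 mol → 0.43288 mol Fe, 0.43288 mol O.
Al2O3: 22.05/101.961 = 0.21626 mol → 0.43252 mol Al, 0.64878 mol O.
SiO2: 38.89/60.083 = 0.64727 mol → 0.64727 mol Si, 1.29454 mol O.
Total oxygen = 2.58710 mol. Normalization factor = 12/2.58710 = 4.63840.
Si per 12 O = 0.64727 × 4.63840 = 3.002.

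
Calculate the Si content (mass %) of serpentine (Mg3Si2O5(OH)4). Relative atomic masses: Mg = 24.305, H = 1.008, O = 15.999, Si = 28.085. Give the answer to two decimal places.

20.27 mass %

Formula mass = 3×24.305 + 2×28.085 + 9×15.999 + 4×1.008 = 277.108 g/mol, of which 56.170 g is Si.
So Si makes up 56.170/277.108 = 0.2027 of the mass, i.e. 20.27%.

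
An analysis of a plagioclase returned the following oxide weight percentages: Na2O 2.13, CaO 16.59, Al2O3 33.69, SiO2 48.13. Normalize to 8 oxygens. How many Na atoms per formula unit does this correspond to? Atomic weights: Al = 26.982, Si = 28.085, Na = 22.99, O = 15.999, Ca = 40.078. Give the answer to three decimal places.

2.13 wt% Na2O ÷ 61.979 g/mol = 0.03437 mol, giving 0.06874 Na and 0.03437 O.
16.59 wt% CaO ÷ 56.077 g/mol = 0.29584 mol, giving 0.29584 Ca and 0.29584 O.
33.69 wt% Al2O3 ÷ 101.961 g/mol = 0.33042 mol, giving 0.66084 Al and 0.99126 O.
48.13 wt% SiO2 ÷ 60.083 g/mol = 0.80106 mol, giving 0.80106 Si and 1.60212 O.
Oxygen sums to 2.92359; scaling by 8/2.92359 = 2.73636 puts the formula on 8 O.
Na: 0.06874 × 2.73636 = 0.188 atoms per formula unit.

0.188 Na apfu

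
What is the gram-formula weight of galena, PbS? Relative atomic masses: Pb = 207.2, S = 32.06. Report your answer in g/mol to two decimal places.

The formula mass is the sum 1*207.2 + 1*32.06.

239.26 g/mol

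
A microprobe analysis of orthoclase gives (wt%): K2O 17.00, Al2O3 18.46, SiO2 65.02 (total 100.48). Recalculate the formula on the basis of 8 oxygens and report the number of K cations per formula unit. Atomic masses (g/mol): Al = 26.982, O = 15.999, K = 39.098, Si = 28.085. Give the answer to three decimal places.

17.00 wt% K2O ÷ 94.195 g/mol = 0.18048 mol, giving 0.36096 K and 0.18048 O.
18.46 wt% Al2O3 ÷ 101.961 g/mol = 0.18105 mol, giving 0.36210 Al and 0.54315 O.
65.02 wt% SiO2 ÷ 60.083 g/mol = 1.08217 mol, giving 1.08217 Si and 2.16434 O.
Oxygen sums to 2.88797; scaling by 8/2.88797 = 2.77011 puts the formula on 8 O.
K: 0.36096 × 2.77011 = 1.000 atoms per formula unit.

1.000 K apfu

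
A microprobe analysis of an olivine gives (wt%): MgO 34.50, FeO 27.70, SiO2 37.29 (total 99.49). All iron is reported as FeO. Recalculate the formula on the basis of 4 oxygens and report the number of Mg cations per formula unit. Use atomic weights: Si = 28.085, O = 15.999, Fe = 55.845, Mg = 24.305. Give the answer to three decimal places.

MgO: 34.50/40.304 = 0.85599 mol → 0.85599 mol Mg, 0.85599 mol O.
FeO: 27.70/71.844 = 0.38556 mol → 0.38556 mol Fe, 0.38556 mol O.
SiO2: 37.29/60.083 = 0.62064 mol → 0.62064 mol Si, 1.24128 mol O.
Total oxygen = 2.48283 mol. Normalization factor = 4/2.48283 = 1.61106.
Mg per 4 O = 0.85599 × 1.61106 = 1.379.

1.379 Mg apfu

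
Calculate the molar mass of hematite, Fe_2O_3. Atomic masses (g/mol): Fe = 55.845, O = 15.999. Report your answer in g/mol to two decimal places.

M = 2·55.845 + 3·15.999

159.69 g/mol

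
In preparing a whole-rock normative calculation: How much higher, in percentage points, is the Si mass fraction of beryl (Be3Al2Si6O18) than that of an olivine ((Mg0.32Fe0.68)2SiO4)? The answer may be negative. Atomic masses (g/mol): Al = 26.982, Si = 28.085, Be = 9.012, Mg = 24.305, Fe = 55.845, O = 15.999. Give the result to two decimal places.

M(Be3Al2Si6O18) = 537.492 g/mol, so wt% Si = 168.510/537.492 × 100 = 31.35%.
M((Mg0.32Fe0.68)2SiO4) = 183.585 g/mol, so wt% Si = 28.085/183.585 × 100 = 15.30%.
31.35 − 15.30 = 16.05 pp.

16.05 percentage points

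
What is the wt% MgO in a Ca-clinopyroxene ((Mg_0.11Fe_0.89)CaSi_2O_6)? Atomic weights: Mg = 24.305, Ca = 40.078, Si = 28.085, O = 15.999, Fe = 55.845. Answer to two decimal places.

Molar mass of (Mg_0.11Fe_0.89)CaSi_2O_6 = 0.11×24.305 + 0.89×55.845 + 1×40.078 + 2×28.085 + 6×15.999 = 244.618 g/mol.
Each formula unit contains 0.11 Mg, equivalent to 0.11/1 = 0.1100 mol MgO.
M(MgO) = 1×24.305 + 1×15.999 = 40.304 g/mol.
Mass of MgO per formula unit = 0.1100 × 40.304 = 4.433 g.
MgO wt% = 4.433 / 244.618 × 100 = 1.81%.

1.81 wt%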